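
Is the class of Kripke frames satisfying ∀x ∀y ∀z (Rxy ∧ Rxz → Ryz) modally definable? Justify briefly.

Yes, by ◇r → □◇r

This is a Sahlqvist condition; the 5 axiom ◇r → □◇r defines it.
Suppose ◇r→□◇r is valid. Take Rxy, Rxz and set V(r)={y}. Then ◇r at x, so □◇r at x, so ◇r at z, so some w with Rzw has r; w=y, i.e. Rzy. By symmetry of the argument, Ryz.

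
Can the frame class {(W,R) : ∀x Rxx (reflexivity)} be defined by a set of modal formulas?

This is a Sahlqvist condition; the T axiom □r → r defines it.
Suppose □r→r is valid. At any x set V(r)={w : Rxw}. Then □r holds at x, so r holds at x, i.e. Rxx.

Definable; □r → r defines it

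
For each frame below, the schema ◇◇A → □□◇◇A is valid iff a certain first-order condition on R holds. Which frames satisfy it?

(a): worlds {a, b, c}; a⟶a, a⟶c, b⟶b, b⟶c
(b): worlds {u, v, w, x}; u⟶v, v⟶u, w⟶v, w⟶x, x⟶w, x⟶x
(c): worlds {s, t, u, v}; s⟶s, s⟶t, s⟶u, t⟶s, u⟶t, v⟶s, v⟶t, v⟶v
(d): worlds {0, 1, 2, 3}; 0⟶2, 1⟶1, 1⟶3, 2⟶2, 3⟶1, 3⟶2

Frame correspondent (Sahlqvist): ∀x ∀y ∀z ((xR²y ∧ xR²z) → ∃w (y = w ∧ zR²w)) — i.e. a generalized confluence (Geach) condition.
(a): fails — aR²a, aR²c but no w with a=w and cR²w.
(b): fails — wR²u, wR²x but no t with u=t and xR²t.
(c): fails — sR²t, sR²u but no w with t=w and uR²w.
(d): fails — 1R²1, 1R²2 but no w with 1=w and 2R²w.

none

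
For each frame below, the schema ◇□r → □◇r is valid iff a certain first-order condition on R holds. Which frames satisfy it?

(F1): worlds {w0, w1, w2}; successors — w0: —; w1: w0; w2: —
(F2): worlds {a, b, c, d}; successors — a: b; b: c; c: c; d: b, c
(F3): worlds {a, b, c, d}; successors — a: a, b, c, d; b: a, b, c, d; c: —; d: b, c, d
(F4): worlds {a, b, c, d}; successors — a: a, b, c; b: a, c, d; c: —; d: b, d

Frame correspondent (Sahlqvist): ∀x ∀y ∀z (Rxy ∧ Rxz → ∃w (Ryw ∧ Rzw)) — i.e. convergence.
(F1): fails — Rw1w0 and Rw1w0 but w0 and w0 have no common successor.
(F2): satisfies the condition.
(F3): fails — Rab and Rac but b and c have no common successor.
(F4): fails — Rab and Rac but b and c have no common successor.
Valid on: (F2).

(F2)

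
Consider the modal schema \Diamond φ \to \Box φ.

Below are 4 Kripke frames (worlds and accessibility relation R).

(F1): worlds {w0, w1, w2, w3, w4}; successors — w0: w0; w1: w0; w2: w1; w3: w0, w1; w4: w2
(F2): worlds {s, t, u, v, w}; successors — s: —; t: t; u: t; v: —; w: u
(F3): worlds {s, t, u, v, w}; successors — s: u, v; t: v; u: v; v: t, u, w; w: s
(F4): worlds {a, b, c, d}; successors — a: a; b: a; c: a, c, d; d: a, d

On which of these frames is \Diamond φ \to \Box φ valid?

This is the axiom for partial functionality; its first-order frame correspondent is \forall x \forall y \forall z (Rxy \wedge Rxz \to y = z).
(F1): fails — w3 sees both w0 and w1.
(F2): satisfies the condition.
(F3): fails — s sees both u and v.
(F4): fails — c sees both a and c.
Valid on: (F2).

(F2)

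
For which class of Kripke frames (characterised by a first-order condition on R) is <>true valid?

◇⊤ holds at w iff w has a successor, so frame-validity of ◇⊤ is exactly seriality. Equivalently via □r → ◇r:
Suppose □r→◇r is valid. At any x set V(r)=W. Then □r at x, so ◇r at x, so x has a successor.

seriality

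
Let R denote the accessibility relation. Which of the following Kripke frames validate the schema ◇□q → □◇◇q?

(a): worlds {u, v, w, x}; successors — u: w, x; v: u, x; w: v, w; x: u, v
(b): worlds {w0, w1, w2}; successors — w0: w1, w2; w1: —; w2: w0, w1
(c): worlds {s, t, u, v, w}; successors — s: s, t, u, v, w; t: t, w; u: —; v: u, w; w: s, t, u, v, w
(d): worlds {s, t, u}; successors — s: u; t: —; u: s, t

(a)

Frame correspondent (Sahlqvist): ∀x ∀y ∀z ((xRy ∧ xRz) → ∃w (yRw ∧ zR²w)) — i.e. a generalized confluence (Geach) condition.
(a): ✓.
(b): fails — w0Rw1, w0Rw1 but no w with w1Rw and w1R²w.
(c): fails — sRs, sRu but no w* with sRw* and uR²w*.
(d): fails — sRu, sRu but no w with uRw and uR²w.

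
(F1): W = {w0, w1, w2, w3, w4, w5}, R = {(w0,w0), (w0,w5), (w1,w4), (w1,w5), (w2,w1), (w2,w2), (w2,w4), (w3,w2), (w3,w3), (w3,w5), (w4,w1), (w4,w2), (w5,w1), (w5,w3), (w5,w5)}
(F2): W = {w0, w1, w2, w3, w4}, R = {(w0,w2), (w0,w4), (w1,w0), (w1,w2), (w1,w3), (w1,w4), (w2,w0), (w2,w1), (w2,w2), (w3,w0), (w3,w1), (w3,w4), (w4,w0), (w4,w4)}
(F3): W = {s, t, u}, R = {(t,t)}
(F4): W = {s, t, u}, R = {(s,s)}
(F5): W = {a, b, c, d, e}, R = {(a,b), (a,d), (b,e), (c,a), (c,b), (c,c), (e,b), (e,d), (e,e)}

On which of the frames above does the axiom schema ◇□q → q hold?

(F3), (F4)

The schema corresponds to symmetry: ∀x ∀y (Rxy → Ryx).
(F1): fails — Rw3w2 but not Rw2w3.
(F2): fails — Rw1w0 but not Rw0w1.
(F3): holds.
(F4): holds.
(F5): fails — Rab but not Rba.
Valid on: (F3), (F4).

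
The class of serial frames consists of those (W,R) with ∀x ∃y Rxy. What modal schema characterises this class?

This is seriality; the standard corresponding axiom is D: □r → ◇r.

□r → ◇r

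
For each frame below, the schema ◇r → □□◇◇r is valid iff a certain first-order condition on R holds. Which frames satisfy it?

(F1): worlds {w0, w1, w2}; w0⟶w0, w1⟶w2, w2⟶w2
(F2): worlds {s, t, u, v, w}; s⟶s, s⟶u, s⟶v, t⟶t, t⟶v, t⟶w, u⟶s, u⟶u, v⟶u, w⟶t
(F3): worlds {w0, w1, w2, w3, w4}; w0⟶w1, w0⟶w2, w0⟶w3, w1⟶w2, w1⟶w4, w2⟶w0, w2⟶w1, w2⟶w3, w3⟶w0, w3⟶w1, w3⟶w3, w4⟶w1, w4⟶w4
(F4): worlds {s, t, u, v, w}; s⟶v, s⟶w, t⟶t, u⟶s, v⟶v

(F1)

Frame correspondent (Sahlqvist): ∀x ∀y ∀z ((xRy ∧ xR²z) → ∃w (y = w ∧ zR²w)) — i.e. a generalized confluence (Geach) condition.
(F1): satisfies the condition.
(F2): fails — sRv, sR²v but no w* with v=w* and vR²w*.
(F3): fails — w0Rw2, w0R²w1 but no w with w2=w and w1R²w.
(F4): fails — sRw, sR²v but no w* with w=w* and vR²w*.
Valid on: (F1).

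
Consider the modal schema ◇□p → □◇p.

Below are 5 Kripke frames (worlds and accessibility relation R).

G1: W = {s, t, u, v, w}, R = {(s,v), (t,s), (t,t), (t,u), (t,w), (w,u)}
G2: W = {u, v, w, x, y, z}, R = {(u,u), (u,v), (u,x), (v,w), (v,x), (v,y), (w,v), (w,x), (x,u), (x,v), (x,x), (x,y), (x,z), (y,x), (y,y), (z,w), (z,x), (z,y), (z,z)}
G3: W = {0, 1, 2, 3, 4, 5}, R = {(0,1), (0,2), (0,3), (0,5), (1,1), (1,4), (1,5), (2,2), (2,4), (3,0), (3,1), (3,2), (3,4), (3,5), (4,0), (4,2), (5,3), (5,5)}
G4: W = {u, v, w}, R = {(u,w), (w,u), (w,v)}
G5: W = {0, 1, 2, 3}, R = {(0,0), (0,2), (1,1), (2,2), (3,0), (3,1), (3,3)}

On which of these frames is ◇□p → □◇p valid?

This is the axiom for convergence; its first-order frame correspondent is ∀x ∀y ∀z (Rxy ∧ Rxz → ∃w (Ryw ∧ Rzw)).
G1: fails — Rsv and Rsv but v and v have no common successor.
G2: ✓.
G3: fails — R02 and R05 but 2 and 5 have no common successor.
G4: fails — Rwu and Rwv but u and v have no common successor.
G5: fails — R31 and R30 but 1 and 0 have no common successor.
Valid on: G2.

G2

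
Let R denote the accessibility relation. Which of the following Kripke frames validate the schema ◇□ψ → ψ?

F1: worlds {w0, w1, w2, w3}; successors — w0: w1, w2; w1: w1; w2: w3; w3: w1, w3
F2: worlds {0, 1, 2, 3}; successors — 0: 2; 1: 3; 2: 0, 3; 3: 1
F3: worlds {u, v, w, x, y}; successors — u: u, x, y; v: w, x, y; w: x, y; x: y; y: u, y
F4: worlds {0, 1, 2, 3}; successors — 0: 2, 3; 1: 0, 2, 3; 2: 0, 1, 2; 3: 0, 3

none

The schema corresponds to symmetry: ∀x ∀y (Rxy → Ryx).
F1: fails — Rw3w1 but not Rw1w3.
F2: fails — R23 but not R32.
F3: fails — Rwx but not Rxw.
F4: fails — R10 but not R01.
Valid on no frame.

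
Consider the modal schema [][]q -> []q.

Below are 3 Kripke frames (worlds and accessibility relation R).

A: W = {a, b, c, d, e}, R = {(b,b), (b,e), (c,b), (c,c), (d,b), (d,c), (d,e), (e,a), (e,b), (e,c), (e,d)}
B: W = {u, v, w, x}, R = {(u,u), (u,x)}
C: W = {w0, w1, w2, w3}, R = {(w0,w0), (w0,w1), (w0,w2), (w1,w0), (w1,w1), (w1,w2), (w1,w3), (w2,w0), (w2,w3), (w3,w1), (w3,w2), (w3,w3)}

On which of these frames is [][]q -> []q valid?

This is the axiom for density; its first-order frame correspondent is forall x forall y (Rxy -> exists z (Rxz & Rzy)).
A: fails — Rea but no z with Rez and Rza.
B: satisfies the condition.
C: satisfies the condition.

B, C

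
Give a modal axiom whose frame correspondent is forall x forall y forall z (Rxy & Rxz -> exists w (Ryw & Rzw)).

A defining formula is ◇□s → □◇s (the .2 axiom).
Suppose ◇□s→□◇s is valid. Take Rxy, Rxz and set V(s)={w : Ryw}. Then □s at y so ◇□s at x, so □◇s at x, so ◇s at z, giving w with Rzw and Ryw.

◇□s → □◇s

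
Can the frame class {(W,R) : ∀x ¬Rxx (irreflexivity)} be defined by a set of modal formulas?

Not modally definable

Any modally definable frame class is closed under surjective bounded morphisms.
The 5-cycle (worlds 0,1,2,3,4 with 0→1→2→3→4→0) is irreflexive, and the map sending every world to a single reflexive point • is a surjective bounded morphism (forth: every edge maps to (•,•); back: every world has a successor). So any modal formula valid on the 5-cycle is also valid on the reflexive point, which is not irreflexive.
So the class is not modally definable.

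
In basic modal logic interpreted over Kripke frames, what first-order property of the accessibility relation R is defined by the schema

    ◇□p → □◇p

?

Suppose ◇□p→□◇p is valid. Take Rxy, Rxz and set V(p)={w : Ryw}. Then □p at y so ◇□p at x, so □◇p at x, so ◇p at z, giving w with Rzw and Ryw.
Conversely, on a frame with convergence the schema holds at every world under every valuation.
Frame condition: ∀x ∀y ∀z (Rxy ∧ Rxz → ∃w (Ryw ∧ Rzw)).

convergence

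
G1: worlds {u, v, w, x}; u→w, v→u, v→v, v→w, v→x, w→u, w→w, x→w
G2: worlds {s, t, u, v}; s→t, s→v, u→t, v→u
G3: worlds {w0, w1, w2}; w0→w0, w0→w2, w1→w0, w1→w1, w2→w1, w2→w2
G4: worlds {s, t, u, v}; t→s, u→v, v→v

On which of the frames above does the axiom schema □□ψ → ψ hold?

This is the axiom for a generalized confluence (Geach) condition; its first-order frame correspondent is ∀x ∃w (xR²w ∧ x = w).
G1: fails — at x but no t with xR²t and x=t.
G2: fails — at s but no w with sR²w and s=w.
G3: ✓.
G4: fails — at s but no w with sR²w and s=w.

G3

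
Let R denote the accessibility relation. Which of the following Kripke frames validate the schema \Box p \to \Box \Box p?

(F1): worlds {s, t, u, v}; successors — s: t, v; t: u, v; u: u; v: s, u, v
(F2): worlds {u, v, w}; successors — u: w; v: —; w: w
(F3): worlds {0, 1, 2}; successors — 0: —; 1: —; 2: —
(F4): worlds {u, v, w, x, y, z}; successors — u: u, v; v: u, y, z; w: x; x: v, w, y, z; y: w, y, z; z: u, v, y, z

(F2), (F3)

Frame correspondent (Sahlqvist): \forall x \forall y \forall z (Rxy \wedge Ryz \to Rxz) — i.e. transitivity.
(F1): fails — Rtv and Rvs but not Rts.
(F2): ✓.
(F3): ✓.
(F4): fails — Ruv and Rvz but not Ruz.
Valid on: (F2), (F3).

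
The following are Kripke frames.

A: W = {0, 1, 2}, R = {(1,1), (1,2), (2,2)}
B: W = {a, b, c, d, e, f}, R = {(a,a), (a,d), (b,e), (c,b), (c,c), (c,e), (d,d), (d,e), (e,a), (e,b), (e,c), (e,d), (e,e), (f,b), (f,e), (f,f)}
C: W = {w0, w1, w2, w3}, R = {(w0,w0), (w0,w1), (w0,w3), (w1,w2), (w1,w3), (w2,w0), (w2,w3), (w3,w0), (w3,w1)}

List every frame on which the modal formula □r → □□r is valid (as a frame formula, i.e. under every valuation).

A

This is the axiom for transitivity; its first-order frame correspondent is ∀x ∀y ∀z (Rxy ∧ Ryz → Rxz).
A: satisfies the condition.
B: fails — Rfe and Rea but not Rfa.
C: fails — Rw1w2 and Rw2w0 but not Rw1w0.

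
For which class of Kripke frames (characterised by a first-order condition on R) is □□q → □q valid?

density: ∀x ∀y (Rxy → ∃z (Rxz ∧ Rzy))

Suppose □□q→□q is valid. Take Rxy and set V(q)={w : xR²w}. Then □□q at x, so □q at x, so q at y, i.e. ∃z(Rxz∧Rzy).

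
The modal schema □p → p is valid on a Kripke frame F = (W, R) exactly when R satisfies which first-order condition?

Reflexivity

This schema is the T axiom.
Its frame correspondent is reflexivity — ∀x Rxx.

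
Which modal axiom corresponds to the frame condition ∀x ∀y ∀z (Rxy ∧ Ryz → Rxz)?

□r → □□r

This is transitivity; the standard corresponding axiom is 4: □r → □□r.
Suppose □r→□□r is valid. Take Rxy, Ryz and set V(r)={w : Rxw}. Then □r at x, so □□r at x, so □r at y, so r at z, i.e. Rxz.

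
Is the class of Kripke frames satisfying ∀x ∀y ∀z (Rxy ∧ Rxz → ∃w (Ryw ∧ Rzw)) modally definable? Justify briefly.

This is a Sahlqvist condition; the .2 axiom ◇□q → □◇q defines it.
Suppose ◇□q→□◇q is valid. Take Rxy, Rxz and set V(q)={w : Ryw}. Then □q at y so ◇□q at x, so □◇q at x, so ◇q at z, giving w with Rzw and Ryw.

Definable; ◇□q → □◇q defines it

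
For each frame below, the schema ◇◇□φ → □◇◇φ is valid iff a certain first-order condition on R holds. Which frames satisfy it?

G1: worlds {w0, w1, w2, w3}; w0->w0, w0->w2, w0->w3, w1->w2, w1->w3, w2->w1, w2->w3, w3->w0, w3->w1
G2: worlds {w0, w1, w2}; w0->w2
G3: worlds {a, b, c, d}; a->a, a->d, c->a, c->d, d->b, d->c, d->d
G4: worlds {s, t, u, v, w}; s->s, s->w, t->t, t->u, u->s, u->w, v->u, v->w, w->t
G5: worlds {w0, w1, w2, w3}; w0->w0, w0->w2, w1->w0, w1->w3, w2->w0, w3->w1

The schema corresponds to a generalized confluence (Geach) condition: ∀x ∀y ∀z ((xR²y ∧ xRz) → ∃w (yRw ∧ zR²w)).
G1: holds.
G2: holds.
G3: fails — aR²b, aRa but no w with bRw and aR²w.
G4: fails — sR²s, sRw but no w* with sRw* and wR²w*.
G5: holds.
Valid on: G1, G2, G5.

G1, G2, G5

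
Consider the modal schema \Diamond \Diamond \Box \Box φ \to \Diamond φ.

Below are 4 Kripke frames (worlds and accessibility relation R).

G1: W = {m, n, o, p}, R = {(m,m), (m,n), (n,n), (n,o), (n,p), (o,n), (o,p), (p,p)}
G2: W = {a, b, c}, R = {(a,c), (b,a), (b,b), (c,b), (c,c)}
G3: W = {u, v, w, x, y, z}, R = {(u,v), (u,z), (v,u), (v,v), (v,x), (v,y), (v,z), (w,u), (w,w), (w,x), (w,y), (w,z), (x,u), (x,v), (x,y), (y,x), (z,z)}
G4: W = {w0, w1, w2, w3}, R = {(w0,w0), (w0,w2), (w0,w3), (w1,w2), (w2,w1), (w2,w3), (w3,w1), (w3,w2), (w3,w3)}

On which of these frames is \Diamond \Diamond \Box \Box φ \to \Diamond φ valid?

The schema corresponds to a generalized confluence (Geach) condition: \forall x \forall y (x R^2 y \to \exists w (y R^2 w \wedge xRw)).
G1: fails — mR²p but no w with pR²w and mRw.
G2: holds.
G3: fails — xR²z but no t with zR²t and xRt.
G4: fails — w1R²w1 but no w with w1R²w and w1Rw.

G2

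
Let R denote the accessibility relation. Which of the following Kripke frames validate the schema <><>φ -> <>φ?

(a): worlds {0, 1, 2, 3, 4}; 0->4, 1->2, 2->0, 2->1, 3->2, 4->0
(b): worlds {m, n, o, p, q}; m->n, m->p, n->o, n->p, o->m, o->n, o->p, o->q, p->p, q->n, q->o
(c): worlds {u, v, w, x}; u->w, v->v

(c)

Frame correspondent (Sahlqvist): forall x forall y forall z (Rxy & Ryz -> Rxz) — i.e. transitivity.
(a): fails — R32 and R20 but not R30.
(b): fails — Ron and Rno but not Roo.
(c): satisfies the condition.
Valid on: (c).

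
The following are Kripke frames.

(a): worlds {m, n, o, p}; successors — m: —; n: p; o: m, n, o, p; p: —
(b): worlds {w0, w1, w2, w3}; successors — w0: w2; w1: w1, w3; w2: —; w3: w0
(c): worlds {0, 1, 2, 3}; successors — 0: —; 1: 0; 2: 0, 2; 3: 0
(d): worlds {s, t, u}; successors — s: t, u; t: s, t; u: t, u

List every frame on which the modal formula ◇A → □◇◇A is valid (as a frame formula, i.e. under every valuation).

Frame correspondent (Sahlqvist): ∀x ∀y ∀z ((xRy ∧ xRz) → ∃w (y = w ∧ zR²w)) — i.e. a generalized confluence (Geach) condition.
(a): fails — nRp, nRp but no w with p=w and pR²w.
(b): fails — w0Rw2, w0Rw2 but no w with w2=w and w2R²w.
(c): fails — 1R0, 1R0 but no w with 0=w and 0R²w.
(d): condition met.
Valid on: (d).

(d)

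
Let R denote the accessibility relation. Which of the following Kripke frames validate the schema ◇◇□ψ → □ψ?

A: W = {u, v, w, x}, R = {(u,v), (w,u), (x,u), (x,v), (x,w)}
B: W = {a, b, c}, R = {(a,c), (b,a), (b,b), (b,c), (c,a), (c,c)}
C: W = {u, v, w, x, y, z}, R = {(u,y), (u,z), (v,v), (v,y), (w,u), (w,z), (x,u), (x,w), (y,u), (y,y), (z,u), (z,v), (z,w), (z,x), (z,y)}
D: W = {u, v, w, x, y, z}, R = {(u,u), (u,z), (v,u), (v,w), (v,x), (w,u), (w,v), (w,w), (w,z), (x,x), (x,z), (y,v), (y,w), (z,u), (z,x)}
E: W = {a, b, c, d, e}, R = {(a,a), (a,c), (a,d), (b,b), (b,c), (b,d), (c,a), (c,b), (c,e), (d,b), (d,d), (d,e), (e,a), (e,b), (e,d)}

This is the axiom for a generalized confluence (Geach) condition; its first-order frame correspondent is ∀x ∀y ∀z ((xR²y ∧ xRz) → ∃w (yRw ∧ z = w)).
A: fails — wR²v, wRu but no t with vRt and u=t.
B: fails — bR²a, bRa but no w with aRw and a=w.
C: fails — uR²v, uRz but no t with vRt and z=t.
D: fails — uR²x, uRu but no t with xRt and u=t.
E: fails — aR²b, aRa but no w with bRw and a=w.
Valid on no frame.

none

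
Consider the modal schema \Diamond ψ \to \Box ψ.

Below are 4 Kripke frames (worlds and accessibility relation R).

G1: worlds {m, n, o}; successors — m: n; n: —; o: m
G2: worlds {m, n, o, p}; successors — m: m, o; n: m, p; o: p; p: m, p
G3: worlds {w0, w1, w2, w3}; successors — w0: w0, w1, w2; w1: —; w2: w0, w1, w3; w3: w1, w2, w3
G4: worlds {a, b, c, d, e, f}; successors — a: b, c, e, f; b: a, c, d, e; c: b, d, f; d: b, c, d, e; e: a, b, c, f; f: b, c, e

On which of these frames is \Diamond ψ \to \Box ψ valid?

G1

This is the axiom for partial functionality; its first-order frame correspondent is \forall x \forall y \forall z (Rxy \wedge Rxz \to y = z).
G1: condition met.
G2: fails — m sees both m and o.
G3: fails — w0 sees both w0 and w1.
G4: fails — a sees both b and c.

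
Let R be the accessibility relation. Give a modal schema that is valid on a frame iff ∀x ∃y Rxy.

A defining formula is □ψ → ◇ψ (the D axiom).

□ψ → ◇ψ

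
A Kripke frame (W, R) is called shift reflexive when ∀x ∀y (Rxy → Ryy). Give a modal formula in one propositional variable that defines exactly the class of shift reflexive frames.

The condition is shift-reflexivity. The T□ schema □(□q → q) defines it.
Suppose □(□q→q) is valid. Take Rxy and set V(q)={w : Ryw}. Then at y, □q holds; since □(□q→q) at x, □q→q at y, so q at y, i.e. Ryy.

□(□q → q)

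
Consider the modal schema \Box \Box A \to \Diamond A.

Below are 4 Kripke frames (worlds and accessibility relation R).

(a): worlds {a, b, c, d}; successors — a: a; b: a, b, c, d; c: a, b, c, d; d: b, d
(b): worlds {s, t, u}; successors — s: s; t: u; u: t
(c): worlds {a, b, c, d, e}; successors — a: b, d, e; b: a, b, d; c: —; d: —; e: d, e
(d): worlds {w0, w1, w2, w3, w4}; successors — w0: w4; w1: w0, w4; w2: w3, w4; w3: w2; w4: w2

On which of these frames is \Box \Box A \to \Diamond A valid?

This is the axiom for a generalized confluence (Geach) condition; its first-order frame correspondent is \forall x \exists w (x R^2 w \wedge xRw).
(a): ✓.
(b): fails — at t but no w with tR²w and tRw.
(c): fails — at c but no w with cR²w and cRw.
(d): fails — at w0 but no w with w0R²w and w0Rw.

(a)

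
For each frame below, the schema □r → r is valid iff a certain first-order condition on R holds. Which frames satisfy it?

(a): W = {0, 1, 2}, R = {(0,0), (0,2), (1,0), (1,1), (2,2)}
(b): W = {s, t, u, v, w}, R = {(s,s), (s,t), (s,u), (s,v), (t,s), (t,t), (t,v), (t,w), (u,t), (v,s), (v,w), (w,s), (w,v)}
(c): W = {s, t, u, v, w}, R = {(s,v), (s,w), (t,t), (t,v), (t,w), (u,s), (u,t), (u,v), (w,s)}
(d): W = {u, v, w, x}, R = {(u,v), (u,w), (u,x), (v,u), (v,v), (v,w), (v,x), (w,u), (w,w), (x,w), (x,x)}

This is the axiom for reflexivity; its first-order frame correspondent is ∀x Rxx.
(a): holds.
(b): fails — world u does not see itself.
(c): fails — world s does not see itself.
(d): fails — world u does not see itself.
Valid on: (a).

(a)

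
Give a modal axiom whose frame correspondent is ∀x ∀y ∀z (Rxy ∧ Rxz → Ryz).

◇r → □◇r

A defining formula is ◇r → □◇r (the 5 axiom).
Suppose ◇r→□◇r is valid. Take Rxy, Rxz and set V(r)={y}. Then ◇r at x, so □◇r at x, so ◇r at z, so some w with Rzw has r; w=y, i.e. Rzy. By symmetry of the argument, Ryz.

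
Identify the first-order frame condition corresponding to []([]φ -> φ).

Shift-reflexivity

Suppose □(□φ→φ) is valid. Take Rxy and set V(φ)={w : Ryw}. Then at y, □φ holds; since □(□φ→φ) at x, □φ→φ at y, so φ at y, i.e. Ryy.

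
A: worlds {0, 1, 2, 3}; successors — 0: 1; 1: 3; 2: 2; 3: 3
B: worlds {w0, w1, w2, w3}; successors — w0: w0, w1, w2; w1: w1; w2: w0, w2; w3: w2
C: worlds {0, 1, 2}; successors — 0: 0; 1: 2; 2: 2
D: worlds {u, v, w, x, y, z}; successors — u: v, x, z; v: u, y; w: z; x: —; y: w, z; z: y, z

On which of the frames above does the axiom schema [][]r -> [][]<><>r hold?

A, B, C

Frame correspondent (Sahlqvist): forall x forall z (x R^2 z -> exists w (x R^2 w & z R^2 w)) — i.e. a generalized confluence (Geach) condition.
A: satisfies the condition.
B: satisfies the condition.
C: satisfies the condition.
D: fails — vR²x but no t with vR²t and xR²t.
Valid on: A, B, C.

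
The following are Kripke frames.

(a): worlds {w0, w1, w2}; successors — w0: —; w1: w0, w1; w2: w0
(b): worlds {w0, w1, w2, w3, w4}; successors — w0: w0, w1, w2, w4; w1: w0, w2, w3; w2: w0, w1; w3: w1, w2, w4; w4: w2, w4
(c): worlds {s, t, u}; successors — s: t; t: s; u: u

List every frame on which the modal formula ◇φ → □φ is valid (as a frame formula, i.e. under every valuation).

(c)

The schema corresponds to partial functionality: ∀x ∀y ∀z (Rxy ∧ Rxz → y = z).
(a): fails — w1 sees both w0 and w1.
(b): fails — w0 sees both w0 and w1.
(c): ✓.
Valid on: (c).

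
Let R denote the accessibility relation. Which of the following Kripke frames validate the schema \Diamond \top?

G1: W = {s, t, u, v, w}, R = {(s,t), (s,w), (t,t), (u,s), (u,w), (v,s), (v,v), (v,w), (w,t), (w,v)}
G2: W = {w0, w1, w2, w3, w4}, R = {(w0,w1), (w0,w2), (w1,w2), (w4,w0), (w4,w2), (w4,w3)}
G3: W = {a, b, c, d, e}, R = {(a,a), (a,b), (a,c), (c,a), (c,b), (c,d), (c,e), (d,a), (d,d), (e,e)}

G1

The schema corresponds to seriality: \forall x \exists y Rxy.
G1: holds.
G2: fails — world w2 has no successor.
G3: fails — world b has no successor.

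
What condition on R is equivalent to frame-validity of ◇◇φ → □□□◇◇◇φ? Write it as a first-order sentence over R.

∀x ∀y ∀z ((xR²y ∧ xR³z) → ∃w (y = w ∧ zR³w))

This is a Sahlqvist (Geach-type) schema ◇^2□^0φ → □^3◇^3φ.
Minimal-valuation argument: fix x; take any y with xR^2y and any z with xR^3z. Set V(φ) to the set of worlds R-reachable from y in exactly 0 steps. Then □^0φ holds at y, so the antecedent holds at x; validity forces ◇^3φ at z, giving a w with zR^3w and yR^0w.
First-order correspondent: ∀x ∀y ∀z ((xR²y ∧ xR³z) → ∃w (y = w ∧ zR³w)).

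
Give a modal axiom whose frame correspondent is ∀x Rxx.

□q → q

The condition is reflexivity. The T schema □q → q defines it.
Suppose □q→q is valid. At any x set V(q)={w : Rxw}. Then □q holds at x, so q holds at x, i.e. Rxx.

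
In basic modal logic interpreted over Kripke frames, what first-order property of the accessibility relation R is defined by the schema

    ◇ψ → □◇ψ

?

the Euclidean property

Suppose ◇ψ→□◇ψ is valid. Take Rxy, Rxz and set V(ψ)={y}. Then ◇ψ at x, so □◇ψ at x, so ◇ψ at z, so some w with Rzw has ψ; w=y, i.e. Rzy. By symmetry of the argument, Ryz.
Conversely, any frame satisfying ∀x ∀y ∀z (Rxy ∧ Rxz → Ryz) validates the schema.
So the correspondent is the Euclidean property.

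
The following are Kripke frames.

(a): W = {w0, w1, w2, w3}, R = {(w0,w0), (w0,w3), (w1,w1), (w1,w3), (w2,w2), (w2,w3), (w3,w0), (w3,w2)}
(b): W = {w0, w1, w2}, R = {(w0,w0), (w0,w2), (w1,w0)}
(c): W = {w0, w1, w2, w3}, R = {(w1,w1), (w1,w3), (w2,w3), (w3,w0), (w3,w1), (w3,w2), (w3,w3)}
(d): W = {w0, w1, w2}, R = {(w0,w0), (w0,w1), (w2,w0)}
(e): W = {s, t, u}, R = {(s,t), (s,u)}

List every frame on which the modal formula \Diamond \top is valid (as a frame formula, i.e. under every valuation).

(a)

This is the axiom for seriality; its first-order frame correspondent is \forall x \exists y Rxy.
(a): holds.
(b): fails — world w2 has no successor.
(c): fails — world w0 has no successor.
(d): fails — world w1 has no successor.
(e): fails — world t has no successor.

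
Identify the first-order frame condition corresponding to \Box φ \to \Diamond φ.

seriality: \forall x \exists y Rxy

Suppose □φ→◇φ is valid. At any x set V(φ)=W. Then □φ at x, so ◇φ at x, so x has a successor.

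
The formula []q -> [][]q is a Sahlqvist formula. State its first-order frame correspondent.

Suppose □q→□□q is valid. Take Rxy, Ryz and set V(q)={w : Rxw}. Then □q at x, so □□q at x, so □q at y, so q at z, i.e. Rxz.

transitivity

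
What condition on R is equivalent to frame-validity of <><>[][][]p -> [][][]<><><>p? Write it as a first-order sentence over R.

forall x forall y forall z ((x R^2 y & x R^3 z) -> exists w (y R^3 w & z R^3 w))

This is a Sahlqvist (Geach-type) schema ◇^2□^3p → □^3◇^3p.
Minimal-valuation argument: fix x; take any y with xR^2y and any z with xR^3z. Set V(p) to the set of worlds R-reachable from y in exactly 3 steps. Then □^3p holds at y, so the antecedent holds at x; validity forces ◇^3p at z, giving a w with zR^3w and yR^3w.
First-order correspondent: forall x forall y forall z ((x R^2 y & x R^3 z) -> exists w (y R^3 w & z R^3 w)).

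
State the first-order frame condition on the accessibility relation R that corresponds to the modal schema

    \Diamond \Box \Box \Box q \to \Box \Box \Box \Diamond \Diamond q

\forall x \forall y \forall z ((xRy \wedge x R^3 z) \to \exists w (y R^3 w \wedge z R^2 w))

This is a Sahlqvist (Geach-type) schema ◇^1□^3q → □^3◇^2q.
First-order correspondent: \forall x \forall y \forall z ((xRy \wedge x R^3 z) \to \exists w (y R^3 w \wedge z R^2 w)).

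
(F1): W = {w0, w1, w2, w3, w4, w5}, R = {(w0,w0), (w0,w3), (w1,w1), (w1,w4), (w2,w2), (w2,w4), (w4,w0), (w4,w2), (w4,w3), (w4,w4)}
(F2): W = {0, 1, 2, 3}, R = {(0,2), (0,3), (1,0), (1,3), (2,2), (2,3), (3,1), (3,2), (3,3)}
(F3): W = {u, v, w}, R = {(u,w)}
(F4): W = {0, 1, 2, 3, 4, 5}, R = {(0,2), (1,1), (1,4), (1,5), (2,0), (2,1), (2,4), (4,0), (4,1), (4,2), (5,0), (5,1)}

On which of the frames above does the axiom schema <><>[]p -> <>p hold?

(F2), (F3)

The schema corresponds to a generalized confluence (Geach) condition: forall x forall y (x R^2 y -> exists w (yRw & xRw)).
(F1): fails — w0R²w3 but no w with w3Rw and w0Rw.
(F2): holds.
(F3): holds.
(F4): fails — 0R²1 but no w with 1Rw and 0Rw.
Valid on: (F2), (F3).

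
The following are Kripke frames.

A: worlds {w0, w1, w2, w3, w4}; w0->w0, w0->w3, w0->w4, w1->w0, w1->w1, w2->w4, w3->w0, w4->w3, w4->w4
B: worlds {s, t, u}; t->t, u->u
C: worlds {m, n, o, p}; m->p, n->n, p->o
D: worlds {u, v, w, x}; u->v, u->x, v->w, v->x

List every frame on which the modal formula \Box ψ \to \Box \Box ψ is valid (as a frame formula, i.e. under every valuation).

B

Frame correspondent (Sahlqvist): \forall x \forall y \forall z (Rxy \wedge Ryz \to Rxz) — i.e. transitivity.
A: fails — Rw1w0 and Rw0w4 but not Rw1w4.
B: satisfies the condition.
C: fails — Rmp and Rpo but not Rmo.
D: fails — Ruv and Rvw but not Ruw.
Valid on: B.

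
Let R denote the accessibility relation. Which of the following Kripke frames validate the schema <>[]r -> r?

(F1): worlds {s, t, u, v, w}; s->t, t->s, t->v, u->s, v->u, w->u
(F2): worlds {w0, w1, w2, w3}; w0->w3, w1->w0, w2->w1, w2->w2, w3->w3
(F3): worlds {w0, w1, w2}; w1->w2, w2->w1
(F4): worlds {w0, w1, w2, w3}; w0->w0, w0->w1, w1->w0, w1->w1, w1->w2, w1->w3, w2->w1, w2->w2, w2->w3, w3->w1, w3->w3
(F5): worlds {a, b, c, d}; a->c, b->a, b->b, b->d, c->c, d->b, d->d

(F3)

Frame correspondent (Sahlqvist): forall x forall y (Rxy -> Ryx) — i.e. symmetry.
(F1): fails — Rtv but not Rvt.
(F2): fails — Rw1w0 but not Rw0w1.
(F3): ✓.
(F4): fails — Rw2w3 but not Rw3w2.
(F5): fails — Rba but not Rab.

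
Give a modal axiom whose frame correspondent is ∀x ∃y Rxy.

□ψ → ◇ψ

This is seriality; the standard corresponding axiom is D: □ψ → ◇ψ.
Suppose □ψ→◇ψ is valid. At any x set V(ψ)=W. Then □ψ at x, so ◇ψ at x, so x has a successor.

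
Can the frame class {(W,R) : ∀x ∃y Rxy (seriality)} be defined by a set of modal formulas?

Yes, by □r → ◇r

This is a Sahlqvist condition; the D axiom □r → ◇r defines it.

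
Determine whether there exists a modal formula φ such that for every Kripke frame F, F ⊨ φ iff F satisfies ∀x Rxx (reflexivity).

This is a Sahlqvist condition; the T axiom □r → r defines it.

Yes — defined by □r → r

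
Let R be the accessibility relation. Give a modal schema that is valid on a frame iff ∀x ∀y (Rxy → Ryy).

The condition is shift-reflexivity. The T□ schema □(□q → q) defines it.

□(□q → q)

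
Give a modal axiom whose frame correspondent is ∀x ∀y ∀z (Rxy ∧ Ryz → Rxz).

The condition is transitivity. The 4 schema □p → □□p defines it.
Suppose □p→□□p is valid. Take Rxy, Ryz and set V(p)={w : Rxw}. Then □p at x, so □□p at x, so □p at y, so p at z, i.e. Rxz.

□p → □□p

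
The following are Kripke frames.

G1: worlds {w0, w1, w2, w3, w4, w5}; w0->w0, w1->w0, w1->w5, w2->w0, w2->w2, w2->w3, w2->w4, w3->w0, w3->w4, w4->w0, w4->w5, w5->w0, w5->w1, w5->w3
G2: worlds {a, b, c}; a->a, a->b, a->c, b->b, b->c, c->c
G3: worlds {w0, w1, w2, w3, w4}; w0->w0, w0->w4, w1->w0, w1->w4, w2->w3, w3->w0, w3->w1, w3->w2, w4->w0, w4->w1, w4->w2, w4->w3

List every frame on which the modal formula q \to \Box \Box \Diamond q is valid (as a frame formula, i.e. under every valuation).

The schema corresponds to a generalized confluence (Geach) condition: \forall x \forall z (x R^2 z \to \exists w (x = w \wedge zRw)).
G1: fails — w1R²w0 but no w with w1=w and w0Rw.
G2: fails — aR²b but no w with a=w and bRw.
G3: fails — w0R²w2 but no w with w0=w and w2Rw.
Valid on no frame.

none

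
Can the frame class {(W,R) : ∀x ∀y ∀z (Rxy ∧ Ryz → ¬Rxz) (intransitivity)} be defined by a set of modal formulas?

Not modally definable

Modal frame validity is preserved under surjective bounded morphisms.
The 7-cycle (worlds a,b,c,d,e,f,g with a→b→c→d→e→f→g→a) is intransitive. Mapping every world to a single reflexive point • is a surjective bounded morphism; the reflexive point is not intransitive (R••∧R•• but R••).
So the class is not modally definable.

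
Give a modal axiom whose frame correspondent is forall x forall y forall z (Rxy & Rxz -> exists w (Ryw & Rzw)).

This is convergence; the standard corresponding axiom is .2: ◇□p → □◇p.
Suppose ◇□p→□◇p is valid. Take Rxy, Rxz and set V(p)={w : Ryw}. Then □p at y so ◇□p at x, so □◇p at x, so ◇p at z, giving w with Rzw and Ryw.

◇□p → □◇p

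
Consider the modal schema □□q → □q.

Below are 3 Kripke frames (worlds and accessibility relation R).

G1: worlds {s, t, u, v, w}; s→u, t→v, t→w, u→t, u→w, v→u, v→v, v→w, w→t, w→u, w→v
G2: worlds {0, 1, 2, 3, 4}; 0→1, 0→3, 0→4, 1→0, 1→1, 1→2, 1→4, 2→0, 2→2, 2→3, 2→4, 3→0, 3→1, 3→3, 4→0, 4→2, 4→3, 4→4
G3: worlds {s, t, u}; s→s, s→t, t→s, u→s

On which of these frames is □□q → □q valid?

G2, G3

This is the axiom for density; its first-order frame correspondent is ∀x ∀y (Rxy → ∃z (Rxz ∧ Rzy)).
G1: fails — Rsu but no z with Rsz and Rzu.
G2: condition met.
G3: condition met.
Valid on: G2, G3.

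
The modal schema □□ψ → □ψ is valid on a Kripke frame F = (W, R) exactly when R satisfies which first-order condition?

Suppose □□ψ→□ψ is valid. Take Rxy and set V(ψ)={w : xR²w}. Then □□ψ at x, so □ψ at x, so ψ at y, i.e. ∃z(Rxz∧Rzy).
The converse is a direct semantic check.
So the correspondent is density.

density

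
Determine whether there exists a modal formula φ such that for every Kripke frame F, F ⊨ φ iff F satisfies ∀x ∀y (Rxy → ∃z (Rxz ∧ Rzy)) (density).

This is a Sahlqvist condition; the C4 axiom □□q → □q defines it.
Suppose □□q→□q is valid. Take Rxy and set V(q)={w : xR²w}. Then □□q at x, so □q at x, so q at y, i.e. ∃z(Rxz∧Rzy).

Yes, by □□q → □q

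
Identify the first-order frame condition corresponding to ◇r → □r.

Suppose ◇r→□r is valid. Take Rxy, Rxz and set V(r)={y}. Then ◇r at x, so □r at x, so r at z, i.e. z=y.
Conversely, on a frame with partial functionality the schema holds at every world under every valuation.
So the correspondent is partial functionality.

partial functionality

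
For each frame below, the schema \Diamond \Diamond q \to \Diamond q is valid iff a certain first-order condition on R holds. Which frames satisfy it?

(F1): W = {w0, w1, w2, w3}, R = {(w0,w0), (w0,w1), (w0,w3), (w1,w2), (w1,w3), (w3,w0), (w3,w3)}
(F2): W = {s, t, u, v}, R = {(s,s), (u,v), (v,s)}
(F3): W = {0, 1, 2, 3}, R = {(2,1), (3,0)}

(F3)

This is the axiom for transitivity; its first-order frame correspondent is \forall x \forall y \forall z (Rxy \wedge Ryz \to Rxz).
(F1): fails — Rw1w3 and Rw3w0 but not Rw1w0.
(F2): fails — Ruv and Rvs but not Rus.
(F3): holds.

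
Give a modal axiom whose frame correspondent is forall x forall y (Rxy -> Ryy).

This is shift-reflexivity; the standard corresponding axiom is T□: □(□r → r).

□(□r → r)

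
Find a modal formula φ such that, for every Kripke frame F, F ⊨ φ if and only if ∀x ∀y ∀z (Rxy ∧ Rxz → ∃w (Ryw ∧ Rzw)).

The condition is convergence. The .2 schema ◇□r → □◇r defines it.
Suppose ◇□r→□◇r is valid. Take Rxy, Rxz and set V(r)={w : Ryw}. Then □r at y so ◇□r at x, so □◇r at x, so ◇r at z, giving w with Rzw and Ryw.

◇□r → □◇r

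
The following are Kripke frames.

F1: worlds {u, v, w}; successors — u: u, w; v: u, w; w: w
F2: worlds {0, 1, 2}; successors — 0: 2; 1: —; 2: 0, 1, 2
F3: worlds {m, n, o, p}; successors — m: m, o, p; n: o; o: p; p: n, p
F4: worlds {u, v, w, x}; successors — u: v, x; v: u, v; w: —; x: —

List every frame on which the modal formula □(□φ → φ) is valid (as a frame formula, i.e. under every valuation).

The schema corresponds to shift-reflexivity: ∀x ∀y (Rxy → Ryy).
F1: condition met.
F2: fails — R20 but not R00.
F3: fails — Rpn but not Rnn.
F4: fails — Rvu but not Ruu.
Valid on: F1.

F1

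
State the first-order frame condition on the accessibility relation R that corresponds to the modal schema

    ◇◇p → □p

∀x ∀y ∀z ((xR²y ∧ xRz) → ∃w (y = w ∧ z = w))

This is a Sahlqvist (Geach-type) schema ◇^2□^0p → □^1◇^0p.
First-order correspondent: ∀x ∀y ∀z ((xR²y ∧ xRz) → ∃w (y = w ∧ z = w)).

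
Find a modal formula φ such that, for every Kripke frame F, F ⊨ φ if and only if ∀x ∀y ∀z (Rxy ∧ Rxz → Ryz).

A defining formula is ◇q → □◇q (the 5 axiom).

◇q → □◇q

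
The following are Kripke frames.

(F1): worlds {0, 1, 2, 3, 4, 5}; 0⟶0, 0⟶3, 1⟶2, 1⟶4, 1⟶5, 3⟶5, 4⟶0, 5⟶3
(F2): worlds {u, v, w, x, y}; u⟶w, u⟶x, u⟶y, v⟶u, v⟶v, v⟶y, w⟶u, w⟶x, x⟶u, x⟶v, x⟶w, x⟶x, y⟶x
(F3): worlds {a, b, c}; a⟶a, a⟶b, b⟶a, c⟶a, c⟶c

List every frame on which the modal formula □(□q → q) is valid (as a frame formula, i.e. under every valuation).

This is the axiom for shift-reflexivity; its first-order frame correspondent is ∀x ∀y (Rxy → Ryy).
(F1): fails — R53 but not R33.
(F2): fails — Rxw but not Rww.
(F3): fails — Rab but not Rbb.

none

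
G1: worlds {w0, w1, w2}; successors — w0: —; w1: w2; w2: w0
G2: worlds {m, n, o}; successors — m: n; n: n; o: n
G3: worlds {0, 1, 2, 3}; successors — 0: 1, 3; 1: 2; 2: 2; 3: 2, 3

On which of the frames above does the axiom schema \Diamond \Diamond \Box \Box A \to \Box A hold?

G2

Frame correspondent (Sahlqvist): \forall x \forall y \forall z ((x R^2 y \wedge xRz) \to \exists w (y R^2 w \wedge z = w)) — i.e. a generalized confluence (Geach) condition.
G1: fails — w1R²w0, w1Rw2 but no w with w0R²w and w2=w.
G2: condition met.
G3: fails — 0R²2, 0R1 but no w with 2R²w and 1=w.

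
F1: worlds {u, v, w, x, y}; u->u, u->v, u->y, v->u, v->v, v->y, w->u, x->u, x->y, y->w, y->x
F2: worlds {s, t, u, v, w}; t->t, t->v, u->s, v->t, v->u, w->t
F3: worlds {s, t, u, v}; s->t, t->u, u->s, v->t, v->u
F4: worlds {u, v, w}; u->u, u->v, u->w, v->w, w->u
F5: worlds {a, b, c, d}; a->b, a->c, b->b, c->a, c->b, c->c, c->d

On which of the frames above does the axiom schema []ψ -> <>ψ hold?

F1, F3, F4

The schema corresponds to seriality: forall x exists y Rxy.
F1: satisfies the condition.
F2: fails — world s has no successor.
F3: satisfies the condition.
F4: satisfies the condition.
F5: fails — world d has no successor.
Valid on: F1, F3, F4.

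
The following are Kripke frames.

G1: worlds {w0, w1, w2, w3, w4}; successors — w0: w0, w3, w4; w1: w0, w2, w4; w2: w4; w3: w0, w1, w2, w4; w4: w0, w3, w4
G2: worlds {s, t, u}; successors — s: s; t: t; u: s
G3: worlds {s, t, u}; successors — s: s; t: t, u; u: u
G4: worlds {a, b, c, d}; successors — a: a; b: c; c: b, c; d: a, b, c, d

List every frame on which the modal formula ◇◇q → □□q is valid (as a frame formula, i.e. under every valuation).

This is the axiom for a generalized confluence (Geach) condition; its first-order frame correspondent is ∀x ∀y ∀z ((xR²y ∧ xR²z) → ∃w (y = w ∧ z = w)).
G1: fails — w0R²w0, w0R²w1 but w0 ≠ w1.
G2: holds.
G3: fails — tR²t, tR²u but t ≠ u.
G4: fails — bR²b, bR²c but b ≠ c.

G2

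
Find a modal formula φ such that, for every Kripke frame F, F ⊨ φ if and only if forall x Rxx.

A defining formula is □ψ → ψ (the T axiom).
Suppose □ψ→ψ is valid. At any x set V(ψ)={w : Rxw}. Then □ψ holds at x, so ψ holds at x, i.e. Rxx.

□ψ → ψ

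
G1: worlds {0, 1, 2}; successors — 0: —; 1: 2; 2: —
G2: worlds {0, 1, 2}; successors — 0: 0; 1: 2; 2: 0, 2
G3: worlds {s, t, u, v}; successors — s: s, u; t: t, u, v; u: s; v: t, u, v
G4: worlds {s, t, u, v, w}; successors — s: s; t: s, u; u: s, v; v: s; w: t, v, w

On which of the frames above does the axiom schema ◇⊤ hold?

The schema corresponds to seriality: ∀x ∃y Rxy.
G1: fails — world 0 has no successor.
G2: holds.
G3: holds.
G4: holds.
Valid on: G2, G3, G4.

G2, G3, G4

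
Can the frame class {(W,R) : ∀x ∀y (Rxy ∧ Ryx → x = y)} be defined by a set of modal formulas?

Any modally definable frame class is closed under surjective bounded morphisms.
The 6-cycle (worlds 0,1,2,3,4,5 with 0→1→2→3→4→5→0) is antisymmetric. Sending even-indexed worlds to s and odd-indexed worlds to t is a surjective bounded morphism onto the two-world frame with s↔t, which is not antisymmetric.
Hence antisymmetry is not modally definable.

No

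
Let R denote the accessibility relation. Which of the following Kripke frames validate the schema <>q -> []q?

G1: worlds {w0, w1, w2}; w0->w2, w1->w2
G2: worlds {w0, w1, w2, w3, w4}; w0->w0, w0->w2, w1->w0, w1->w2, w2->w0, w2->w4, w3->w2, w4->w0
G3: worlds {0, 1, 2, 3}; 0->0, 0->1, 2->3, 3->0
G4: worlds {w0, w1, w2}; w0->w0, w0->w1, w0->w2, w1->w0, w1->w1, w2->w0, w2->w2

G1

Frame correspondent (Sahlqvist): forall x forall y forall z (Rxy & Rxz -> y = z) — i.e. partial functionality.
G1: holds.
G2: fails — w0 sees both w0 and w2.
G3: fails — 0 sees both 0 and 1.
G4: fails — w0 sees both w0 and w1.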